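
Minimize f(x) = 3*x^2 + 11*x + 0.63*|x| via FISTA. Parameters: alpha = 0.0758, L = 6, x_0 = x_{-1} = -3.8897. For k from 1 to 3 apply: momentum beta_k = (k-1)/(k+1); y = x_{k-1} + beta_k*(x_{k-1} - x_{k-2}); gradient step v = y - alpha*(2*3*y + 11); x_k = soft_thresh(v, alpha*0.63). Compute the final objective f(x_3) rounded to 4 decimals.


FISTA on f(x) = 3*x^2 + 11*x + 0.63*|x|
L = 6, alpha = 0.0758
Iteration 1: beta = 0.0, y = -3.8897 + 0.0*(-3.8897 + 3.8897) = -3.8897
  grad(y) = -12.3382, v = y - alpha*grad = -2.9545
  prox(v) = soft_thresh(-2.9545, 0.0478) = -2.9067
Iteration 2: beta = 0.3333, y = -2.9067 + 0.3333*(-2.9067 + 3.8897) = -2.579
  grad(y) = -4.4743, v = y - alpha*grad = -2.2399
  prox(v) = soft_thresh(-2.2399, 0.0478) = -2.1921
Iteration 3: beta = 0.5, y = -2.1921 + 0.5*(-2.1921 + 2.9067) = -1.8349
  grad(y) = -0.0092, v = y - alpha*grad = -1.8342
  prox(v) = soft_thresh(-1.8342, 0.0478) = -1.7864
f(x_3) = 3*(-1.7864)^2 + 11*(-1.7864) + 0.63*|-1.7864| = -8.9513


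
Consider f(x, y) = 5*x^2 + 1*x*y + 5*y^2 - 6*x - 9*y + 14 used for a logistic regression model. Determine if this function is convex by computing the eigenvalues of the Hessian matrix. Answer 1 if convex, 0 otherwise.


The Hessian of f(x,y) = 5*x^2 + 1*x*y + 5*y^2 - 6*x - 9*y + 14 is:
H = [[10, 1], [1, 10]]
Trace = 10 + 10 = 20
Determinant = 10*10 - (1)^2 = 99
Discriminant = (20)^2 - 4*99 = 4.0
Eigenvalues: lambda_1 = 9.0, lambda_2 = 11.0
The function is convex.

1


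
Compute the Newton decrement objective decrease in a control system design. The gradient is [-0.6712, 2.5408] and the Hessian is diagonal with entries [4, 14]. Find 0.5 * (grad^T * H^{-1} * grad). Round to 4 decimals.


Step 1: H is diagonal, so H^(-1) * g = [-0.1678, 0.1815].
Step 2: g^T H^(-1) g = sum_i g_i^2 / H_ii
  = (-0.6712)^2/4 + (2.5408)^2/14
  = 0.1126 + 0.4611 = 0.5737
Step 3: Objective decrease = 0.5 * g^T H^(-1) g = 0.2869


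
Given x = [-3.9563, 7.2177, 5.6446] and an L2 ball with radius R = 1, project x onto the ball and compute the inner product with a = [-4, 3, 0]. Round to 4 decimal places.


Step 1: Compute ||x|| (intermediates to 6 decimals).
||x|| = sqrt((-3.9563)^2 + 7.2177^2 + 5.6446^2) = 9.980431
Step 2: Project.
Since ||x|| > R, scale = R/||x|| = 1/9.980431 = 0.100196, proj(x) = scale * x
proj(x) = [-0.396405, 0.723185, 0.565566]
Step 3: Dot product.
a^T * proj(x) = -4*(-0.396405) + 3*0.723185 + 0*0.565566 = 3.7552


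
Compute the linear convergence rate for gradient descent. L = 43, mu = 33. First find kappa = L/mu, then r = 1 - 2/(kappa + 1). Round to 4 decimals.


Step 1: Compute the condition number.
kappa = L/mu = 43/33 = 1.303
Step 2: Compute the convergence rate.
r = 1 - 2/(kappa + 1) = 1 - 2*mu/(L + mu) = (L - mu)/(L + mu) = 10/76 = 0.1316


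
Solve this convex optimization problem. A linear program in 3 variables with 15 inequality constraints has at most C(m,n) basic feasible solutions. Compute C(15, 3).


Each vertex corresponds to some choice of n active constraints out of m, so the number of vertices is at most C(m, n) = m! / (n!(m-n)!).
m = 15, n = 3
Numerator: 15 * 14 * 13
Denominator: 3! = 6
C(15, 3) = 455


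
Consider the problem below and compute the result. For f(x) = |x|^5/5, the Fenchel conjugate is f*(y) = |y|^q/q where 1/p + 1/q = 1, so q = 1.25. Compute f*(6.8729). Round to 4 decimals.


The conjugate exponent q satisfies 1/p + 1/q = 1.
p = 5, so q = 5/(5 - 1) = 1.25
|y|^q = 6.8729^1.25 = 11.1282
f*(6.8729) = 11.1282 / 1.25 = 8.9026


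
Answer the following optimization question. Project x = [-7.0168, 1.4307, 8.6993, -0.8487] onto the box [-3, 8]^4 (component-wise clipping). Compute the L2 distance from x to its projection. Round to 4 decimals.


Project each component onto [-3, 8].
clip(-7.0168) = -3.0, clip(1.4307) = 1.4307, clip(8.6993) = 8.0, clip(-0.8487) = -0.8487
Projection = [-3.0, 1.4307, 8.0, -0.8487]
Squared diffs: [16.1347, 0.0, 0.489, 0.0]
Distance = sqrt(16.6237) = 4.0772


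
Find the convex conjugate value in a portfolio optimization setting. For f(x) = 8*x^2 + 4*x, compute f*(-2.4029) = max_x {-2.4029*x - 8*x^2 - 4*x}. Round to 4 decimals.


f*(y) = sup_x {y*x - a*x^2 - b*x} = sup_x {(y-b)*x - a*x^2}
FOC: (y - b) - 2a*x = 0 => x* = (y - b)/(2a)
x* = (-2.4029 - 4)/(2*8) = -0.4002
f*(-2.4029) = (y-b)^2/(4a) = (-2.4029 - 4)^2/(4*8)
= 40.9971/32 = 1.2812


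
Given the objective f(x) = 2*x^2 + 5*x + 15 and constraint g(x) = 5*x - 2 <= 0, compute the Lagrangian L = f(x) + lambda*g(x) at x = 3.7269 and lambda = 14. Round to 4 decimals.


Step 1: Evaluate f(x).
f(3.7269) = 2*3.7269^2 + 5*3.7269 + 15 = 61.4141
Step 2: Evaluate g(x).
g(3.7269) = 5*3.7269 - 2 = 16.6345
Step 3: Compute Lagrangian.
L = 61.4141 + 14*16.6345 = 294.2971


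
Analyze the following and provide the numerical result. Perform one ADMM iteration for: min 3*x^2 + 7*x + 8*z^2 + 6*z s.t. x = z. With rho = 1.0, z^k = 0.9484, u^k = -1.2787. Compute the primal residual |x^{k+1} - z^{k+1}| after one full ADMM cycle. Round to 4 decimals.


ADMM iteration with rho = 1.0, z^k = 0.9484, u^k = -1.2787
Step 1: x-update.
Minimize 3*x^2 + 7*x + (1.0/2)*(x - 0.9484 - 1.2787)^2
FOC: (2*3 + 1.0)*x = -7 + 1.0*(0.9484 + 1.2787)
x^{k+1} = -0.6818
Step 2: z-update.
Minimize 8*z^2 + 6*z + (1.0/2)*(-0.6818 - z - 1.2787)^2
FOC: (2*8 + 1.0)*z = -6 + 1.0*(-0.6818 - 1.2787)
z^{k+1} = -0.4683
Step 3: u-update.
u^{k+1} = -1.2787 - 0.6818 + 0.4683 = -1.4923
Step 4: Primal residual = |-0.6818 + 0.4683| = 0.2136


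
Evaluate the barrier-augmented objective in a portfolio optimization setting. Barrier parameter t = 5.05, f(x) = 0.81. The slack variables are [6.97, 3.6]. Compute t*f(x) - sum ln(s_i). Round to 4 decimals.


Step 1: Compute log-barrier.
ln values: [1.9416, 1.2809]
phi = -(1.9416 + 1.2809) = -3.2225
Step 2: Compute augmented objective.
t*f(x) = 5.05*0.81 = 4.0905
Total = 4.0905 - 3.2225 = 0.868


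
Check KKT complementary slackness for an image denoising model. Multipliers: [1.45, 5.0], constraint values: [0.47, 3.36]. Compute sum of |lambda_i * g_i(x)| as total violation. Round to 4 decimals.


KKT complementary slackness check:
lambda_1 * g_1 = 1.45 * 0.47 = 0.6815
lambda_2 * g_2 = 5.0 * 3.36 = 16.8
Total violation = 0.6815 + 16.8 = 17.4815


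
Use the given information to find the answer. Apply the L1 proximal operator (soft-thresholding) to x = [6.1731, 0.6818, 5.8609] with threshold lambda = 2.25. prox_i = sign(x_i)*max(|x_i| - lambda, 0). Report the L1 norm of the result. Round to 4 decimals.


Soft-thresholding with lambda = 2.25:
prox(6.1731) = sign(6.1731)*max(|6.1731| - 2.25, 0) = 3.9231
prox(0.6818) = sign(0.6818)*max(|0.6818| - 2.25, 0) = 0.0
prox(5.8609) = sign(5.8609)*max(|5.8609| - 2.25, 0) = 3.6109
prox(x) = [3.9231, 0.0, 3.6109]
||prox(x)||_1 = 3.9231 + 0.0 + 3.6109 = 7.534


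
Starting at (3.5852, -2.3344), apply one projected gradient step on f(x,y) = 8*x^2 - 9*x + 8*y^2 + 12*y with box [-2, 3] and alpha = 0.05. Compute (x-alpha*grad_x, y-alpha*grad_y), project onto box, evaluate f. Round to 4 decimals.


Step 1: Compute gradient at (3.5852, -2.3344).
grad_x = 2*8*3.5852 - 9 = 48.3632
grad_y = 2*8*-2.3344 + 12 = -25.3504
Step 2: Gradient step.
x_raw = 3.5852 - 0.05*48.3632 = 1.167
y_raw = -2.3344 - 0.05*-25.3504 = -1.0669
Step 3: Project onto [-2, 3].
x_proj = clip(1.167) = 1.167
y_proj = clip(-1.0669) = -1.0669
Step 4: Evaluate f.
f(1.167, -1.0669) = -3.3042


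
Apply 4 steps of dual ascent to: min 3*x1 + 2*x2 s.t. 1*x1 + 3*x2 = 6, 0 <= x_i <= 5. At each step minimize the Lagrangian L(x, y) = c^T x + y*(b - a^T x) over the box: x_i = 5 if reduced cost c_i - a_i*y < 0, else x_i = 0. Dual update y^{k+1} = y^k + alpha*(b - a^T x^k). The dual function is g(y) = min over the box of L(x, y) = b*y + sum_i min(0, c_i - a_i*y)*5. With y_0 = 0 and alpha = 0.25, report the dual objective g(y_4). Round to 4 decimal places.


Dual ascent for LP: min 3*x1 + 2*x2, 1*x1 + 3*x2 = 6, 0 <= x_i <= 5
Step 1: y^k = 0.0, reduced costs: (3.0, 2.0)
  x^k = (0.0, 0.0), subgradient = b - a^T x = 6.0
  y^{k+1} = 0.0 + 0.25*6.0 = 1.5
Step 2: y^k = 1.5, reduced costs: (1.5, -2.5)
  x^k = (0.0, 5.0), subgradient = b - a^T x = -9.0
  y^{k+1} = 1.5 + 0.25*-9.0 = -0.75
Step 3: y^k = -0.75, reduced costs: (3.75, 4.25)
  x^k = (0.0, 0.0), subgradient = b - a^T x = 6.0
  y^{k+1} = -0.75 + 0.25*6.0 = 0.75
Step 4: y^k = 0.75, reduced costs: (2.25, -0.25)
  x^k = (0.0, 5.0), subgradient = b - a^T x = -9.0
  y^{k+1} = 0.75 + 0.25*-9.0 = -1.5
Dual objective at y_4 = -1.5: reduced costs (4.5, 6.5), box minimizer x = (0.0, 0.0)
g(y_4) = b*y + (c1 - a1*y)*x1 + (c2 - a2*y)*x2 = 6*(-1.5) + 4.5*0.0 + 6.5*0.0 = -9.0 + 0.0 + 0.0 = -9.0


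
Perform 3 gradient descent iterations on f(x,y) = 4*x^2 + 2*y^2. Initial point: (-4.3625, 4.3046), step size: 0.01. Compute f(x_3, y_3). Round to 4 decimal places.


Gradient descent on f(x,y) = 4*x^2 + 2*y^2.
Starting point: (-4.3625, 4.3046), alpha = 0.01
Step 1: grad_x = 2*4*-4.3625 = -34.9, grad_y = 2*2*4.3046 = 17.2184
  x_1 = -4.3625 - 0.01*-34.9 = -4.0135
  y_1 = 4.3046 - 0.01*17.2184 = 4.1324
Step 2: grad_x = 2*4*-4.0135 = -32.108, grad_y = 2*2*4.1324 = 16.5297
  x_2 = -4.0135 - 0.01*-32.108 = -3.6924
  y_2 = 4.1324 - 0.01*16.5297 = 3.9671
Step 3: grad_x = 2*4*-3.6924 = -29.5394, grad_y = 2*2*3.9671 = 15.8685
  x_3 = -3.6924 - 0.01*-29.5394 = -3.397
  y_3 = 3.9671 - 0.01*15.8685 = 3.8084
f(-3.397, 3.8084) = 4*(-3.397)^2 + 2*3.8084^2 = 75.1675


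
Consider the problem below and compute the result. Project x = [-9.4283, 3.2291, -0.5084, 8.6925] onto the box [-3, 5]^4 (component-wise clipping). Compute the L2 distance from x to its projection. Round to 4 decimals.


Project each component onto [-3, 5].
clip(-9.4283) = -3.0, clip(3.2291) = 3.2291, clip(-0.5084) = -0.5084, clip(8.6925) = 5.0
Projection = [-3.0, 3.2291, -0.5084, 5.0]
Squared diffs: [41.323, 0.0, 0.0, 13.6346]
Distance = sqrt(54.9576) = 7.4133


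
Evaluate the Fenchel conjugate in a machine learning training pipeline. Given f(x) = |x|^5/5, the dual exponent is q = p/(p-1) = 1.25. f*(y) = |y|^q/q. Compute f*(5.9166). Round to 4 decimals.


The conjugate exponent q satisfies 1/p + 1/q = 1.
p = 5, so q = 5/(5 - 1) = 1.25
|y|^q = 5.9166^1.25 = 9.2276
f*(5.9166) = 9.2276 / 1.25 = 7.3821


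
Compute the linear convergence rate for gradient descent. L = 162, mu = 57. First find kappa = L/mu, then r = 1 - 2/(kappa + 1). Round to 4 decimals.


Step 1: Compute the condition number.
kappa = L/mu = 162/57 = 2.8421
Step 2: Compute the convergence rate.
r = 1 - 2/(kappa + 1) = 1 - 2*mu/(L + mu) = (L - mu)/(L + mu) = 105/219 = 0.4795


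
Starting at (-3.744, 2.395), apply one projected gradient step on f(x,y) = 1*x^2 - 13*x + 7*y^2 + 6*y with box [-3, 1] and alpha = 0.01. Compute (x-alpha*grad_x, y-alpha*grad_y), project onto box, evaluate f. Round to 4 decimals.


Step 1: Compute gradient at (-3.744, 2.395).
grad_x = 2*1*-3.744 - 13 = -20.488
grad_y = 2*7*2.395 + 6 = 39.53
Step 2: Gradient step.
x_raw = -3.744 - 0.01*-20.488 = -3.5391
y_raw = 2.395 - 0.01*39.53 = 1.9997
Step 3: Project onto [-3, 1].
x_proj = clip(-3.5391) = -3.0
y_proj = clip(1.9997) = 1.0
Step 4: Evaluate f.
f(-3.0, 1.0) = 61.0


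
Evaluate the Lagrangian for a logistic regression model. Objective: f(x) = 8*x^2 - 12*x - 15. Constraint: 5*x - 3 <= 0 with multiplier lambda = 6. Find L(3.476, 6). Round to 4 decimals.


Step 1: Evaluate f(x).
f(3.476) = 8*3.476^2 - 12*3.476 - 15 = 39.9486
Step 2: Evaluate g(x).
g(3.476) = 5*3.476 - 3 = 14.38
Step 3: Compute Lagrangian.
L = 39.9486 + 6*14.38 = 126.2286


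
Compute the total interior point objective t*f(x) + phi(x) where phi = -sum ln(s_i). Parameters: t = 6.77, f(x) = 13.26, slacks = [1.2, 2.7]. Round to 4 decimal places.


Step 1: Compute log-barrier.
ln values: [0.1823, 0.9933]
phi = -(0.1823 + 0.9933) = -1.1756
Step 2: Compute augmented objective.
t*f(x) = 6.77*13.26 = 89.7702
Total = 89.7702 - 1.1756 = 88.5946


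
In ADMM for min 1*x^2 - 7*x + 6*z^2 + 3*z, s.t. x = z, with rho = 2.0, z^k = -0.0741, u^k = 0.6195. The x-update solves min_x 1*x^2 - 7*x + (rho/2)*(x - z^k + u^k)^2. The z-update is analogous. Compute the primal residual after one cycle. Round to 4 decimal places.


ADMM iteration with rho = 2.0, z^k = -0.0741, u^k = 0.6195
Step 1: x-update.
Minimize 1*x^2 - 7*x + (2.0/2)*(x + 0.0741 + 0.6195)^2
FOC: (2*1 + 2.0)*x = 7 + 2.0*(-0.0741 - 0.6195)
x^{k+1} = 1.4032
Step 2: z-update.
Minimize 6*z^2 + 3*z + (2.0/2)*(1.4032 - z + 0.6195)^2
FOC: (2*6 + 2.0)*z = -3 + 2.0*(1.4032 + 0.6195)
z^{k+1} = 0.0747
Step 3: u-update.
u^{k+1} = 0.6195 + 1.4032 - 0.0747 = 1.948
Step 4: Primal residual = |1.4032 - 0.0747| = 1.3285


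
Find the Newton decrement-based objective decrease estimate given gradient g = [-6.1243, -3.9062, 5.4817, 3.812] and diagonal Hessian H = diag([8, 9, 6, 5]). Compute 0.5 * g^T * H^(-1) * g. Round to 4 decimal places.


Step 1: H is diagonal, so H^(-1) * g = [-0.7655, -0.434, 0.9136, 0.7624].
Step 2: g^T H^(-1) g = sum_i g_i^2 / H_ii
  = (-6.1243)^2/8 + (-3.9062)^2/9 + (5.4817)^2/6 + (3.812)^2/5
  = 4.6884 + 1.6954 + 5.0082 + 2.9063 = 14.2982
Step 3: Objective decrease = 0.5 * g^T H^(-1) g = 7.1491


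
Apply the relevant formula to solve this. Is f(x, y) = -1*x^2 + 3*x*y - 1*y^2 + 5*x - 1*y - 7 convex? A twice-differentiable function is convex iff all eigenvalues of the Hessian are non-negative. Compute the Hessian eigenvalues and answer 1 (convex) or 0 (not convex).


The Hessian of f(x,y) = -1*x^2 + 3*x*y - 1*y^2 + 5*x - 1*y - 7 is:
H = [[-2, 3], [3, -2]]
Trace = -2 - 2 = -4
Determinant = -2*-2 - (3)^2 = -5
Discriminant = (-4)^2 - 4*-5 = 36.0
Eigenvalues: lambda_1 = -5.0, lambda_2 = 1.0
The function is not convex.

0


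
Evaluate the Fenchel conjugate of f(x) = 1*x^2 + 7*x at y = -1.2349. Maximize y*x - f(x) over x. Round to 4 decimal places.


f*(y) = sup_x {y*x - a*x^2 - b*x} = sup_x {(y-b)*x - a*x^2}
FOC: (y - b) - 2a*x = 0 => x* = (y - b)/(2a)
x* = (-1.2349 - 7)/(2*1) = -4.1175
f*(-1.2349) = (y-b)^2/(4a) = (-1.2349 - 7)^2/(4*1)
= 67.8136/4 = 16.9534


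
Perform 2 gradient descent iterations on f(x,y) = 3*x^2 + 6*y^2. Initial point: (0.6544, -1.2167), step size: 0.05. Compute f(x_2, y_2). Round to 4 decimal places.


Gradient descent on f(x,y) = 3*x^2 + 6*y^2.
Starting point: (0.6544, -1.2167), alpha = 0.05
Step 1: grad_x = 2*3*0.6544 = 3.9264, grad_y = 2*6*-1.2167 = -14.6004
  x_1 = 0.6544 - 0.05*3.9264 = 0.4581
  y_1 = -1.2167 - 0.05*-14.6004 = -0.4867
Step 2: grad_x = 2*3*0.4581 = 2.7485, grad_y = 2*6*-0.4867 = -5.8402
  x_2 = 0.4581 - 0.05*2.7485 = 0.3207
  y_2 = -0.4867 - 0.05*-5.8402 = -0.1947
f(0.3207, -0.1947) = 3*0.3207^2 + 6*(-0.1947)^2 = 0.5358


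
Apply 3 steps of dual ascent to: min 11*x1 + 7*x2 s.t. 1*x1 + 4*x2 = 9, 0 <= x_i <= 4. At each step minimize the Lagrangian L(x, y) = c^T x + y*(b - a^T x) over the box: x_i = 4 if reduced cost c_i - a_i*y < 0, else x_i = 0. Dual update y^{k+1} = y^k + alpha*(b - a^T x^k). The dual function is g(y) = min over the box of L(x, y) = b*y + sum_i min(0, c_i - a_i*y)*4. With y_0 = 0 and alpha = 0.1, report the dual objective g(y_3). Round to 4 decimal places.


Dual ascent for LP: min 11*x1 + 7*x2, 1*x1 + 4*x2 = 9, 0 <= x_i <= 4
Step 1: y^k = 0.0, reduced costs: (11.0, 7.0)
  x^k = (0.0, 0.0), subgradient = b - a^T x = 9.0
  y^{k+1} = 0.0 + 0.1*9.0 = 0.9
Step 2: y^k = 0.9, reduced costs: (10.1, 3.4)
  x^k = (0.0, 0.0), subgradient = b - a^T x = 9.0
  y^{k+1} = 0.9 + 0.1*9.0 = 1.8
Step 3: y^k = 1.8, reduced costs: (9.2, -0.2)
  x^k = (0.0, 4.0), subgradient = b - a^T x = -7.0
  y^{k+1} = 1.8 + 0.1*-7.0 = 1.1
Dual objective at y_3 = 1.1: reduced costs (9.9, 2.6), box minimizer x = (0.0, 0.0)
g(y_3) = b*y + (c1 - a1*y)*x1 + (c2 - a2*y)*x2 = 9*1.1 + 9.9*0.0 + 2.6*0.0 = 9.9 + 0.0 + 0.0 = 9.9


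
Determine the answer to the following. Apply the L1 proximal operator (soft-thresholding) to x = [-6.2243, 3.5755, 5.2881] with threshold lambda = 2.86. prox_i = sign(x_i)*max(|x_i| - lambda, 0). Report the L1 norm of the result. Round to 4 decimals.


Soft-thresholding with lambda = 2.86:
prox(-6.2243) = sign(-6.2243)*max(|-6.2243| - 2.86, 0) = -3.3643
prox(3.5755) = sign(3.5755)*max(|3.5755| - 2.86, 0) = 0.7155
prox(5.2881) = sign(5.2881)*max(|5.2881| - 2.86, 0) = 2.4281
prox(x) = [-3.3643, 0.7155, 2.4281]
||prox(x)||_1 = 3.3643 + 0.7155 + 2.4281 = 6.5079


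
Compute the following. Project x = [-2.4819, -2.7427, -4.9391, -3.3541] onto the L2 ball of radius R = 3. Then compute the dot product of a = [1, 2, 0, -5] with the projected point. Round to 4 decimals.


Step 1: Compute ||x|| (intermediates to 6 decimals).
||x|| = sqrt((-2.4819)^2 + (-2.7427)^2 + (-4.9391)^2 + (-3.3541)^2) = 7.023313
Step 2: Project.
Since ||x|| > R, scale = R/||x|| = 3/7.023313 = 0.427149, proj(x) = scale * x
proj(x) = [-1.060141, -1.171542, -2.109732, -1.4327]
Step 3: Dot product.
a^T * proj(x) = 1*(-1.060141) + 2*(-1.171542) + 0*(-2.109732) - 5*(-1.4327) = 3.7603


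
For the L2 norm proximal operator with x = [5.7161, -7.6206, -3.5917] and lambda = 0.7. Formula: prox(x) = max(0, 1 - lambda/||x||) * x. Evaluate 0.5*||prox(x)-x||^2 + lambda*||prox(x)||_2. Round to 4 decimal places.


Step 1: Compute ||x||.
||x|| = 10.1807
Step 2: Compute scaling factor.
scale = max(0, 1 - 0.7/10.1807) = 0.9312
Step 3: prox(x) = [5.3231, -7.0966, -3.3447]
||prox(x)|| = 9.4807
Step 4: Proximal objective.
0.5*||prox-x||^2 = 0.245
lambda*||prox|| = 6.6365
Total = 6.8815


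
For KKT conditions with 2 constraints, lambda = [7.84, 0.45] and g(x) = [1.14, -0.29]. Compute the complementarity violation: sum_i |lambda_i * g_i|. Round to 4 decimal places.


KKT complementary slackness check:
lambda_1 * g_1 = 7.84 * 1.14 = 8.9376
lambda_2 * g_2 = 0.45 * -0.29 = -0.1305
Total violation = 8.9376 + 0.1305 = 9.0681


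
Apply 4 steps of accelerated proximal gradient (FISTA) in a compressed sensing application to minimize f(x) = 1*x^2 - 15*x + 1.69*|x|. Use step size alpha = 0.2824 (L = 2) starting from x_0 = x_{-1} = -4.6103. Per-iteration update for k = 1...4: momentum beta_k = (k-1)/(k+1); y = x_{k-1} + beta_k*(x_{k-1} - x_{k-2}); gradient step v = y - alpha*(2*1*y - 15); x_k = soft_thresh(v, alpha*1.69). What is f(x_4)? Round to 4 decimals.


FISTA on f(x) = 1*x^2 - 15*x + 1.69*|x|
L = 2, alpha = 0.2824
Iteration 1: beta = 0.0, y = -4.6103 + 0.0*(-4.6103 + 4.6103) = -4.6103
  grad(y) = -24.2206, v = y - alpha*grad = 2.2296
  prox(v) = soft_thresh(2.2296, 0.4773) = 1.7523
Iteration 2: beta = 0.3333, y = 1.7523 + 0.3333*(1.7523 + 4.6103) = 3.8732
  grad(y) = -7.2536, v = y - alpha*grad = 5.9216
  prox(v) = soft_thresh(5.9216, 0.4773) = 5.4444
Iteration 3: beta = 0.5, y = 5.4444 + 0.5*(5.4444 - 1.7523) = 7.2904
  grad(y) = -0.4192, v = y - alpha*grad = 7.4088
  prox(v) = soft_thresh(7.4088, 0.4773) = 6.9315
Iteration 4: beta = 0.6, y = 6.9315 + 0.6*(6.9315 - 5.4444) = 7.8238
  grad(y) = 0.6476, v = y - alpha*grad = 7.6409
  prox(v) = soft_thresh(7.6409, 0.4773) = 7.1637
f(x_4) = 1*7.1637^2 - 15*7.1637 + 1.69*|7.1637| = -44.0303


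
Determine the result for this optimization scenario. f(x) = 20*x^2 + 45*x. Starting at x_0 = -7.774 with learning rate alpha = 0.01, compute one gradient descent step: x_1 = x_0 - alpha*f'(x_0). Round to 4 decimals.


We compute the gradient at x_0 and apply the update.
f'(x) = 40*x + 45
f'(-7.774) = 40*-7.774 + 45 = -265.96
x_1 = -7.774 - 0.01*-265.96 = -5.1144


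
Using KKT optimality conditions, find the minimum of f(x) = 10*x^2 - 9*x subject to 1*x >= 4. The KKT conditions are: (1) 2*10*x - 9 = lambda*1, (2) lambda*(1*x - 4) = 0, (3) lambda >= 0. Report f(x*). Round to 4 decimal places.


Step 1: Try lambda = 0 (constraint inactive).
x_unc = 9/(2*10) = 0.45
Check: 1*0.45 = 0.45 < 4 -- violated!
Step 2: Constraint must be active: 1*x = 4
x* = 4/1 = 4.0
lambda = (2*10*4.0 - 9)/1 = 71.0
Step 3: Compute optimal value.
f(x*) = 10*4.0^2 - 9*4.0 = 124.0


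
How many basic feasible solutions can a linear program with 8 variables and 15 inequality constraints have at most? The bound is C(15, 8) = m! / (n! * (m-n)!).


Each vertex corresponds to some choice of n active constraints out of m, so the number of vertices is at most C(m, n) = m! / (n!(m-n)!).
m = 15, n = 8
Numerator: 15 * 14 * 13 * 12 * 11 * 10 * 9 * 8
Denominator: 8! = 40320
C(15, 8) = 6435


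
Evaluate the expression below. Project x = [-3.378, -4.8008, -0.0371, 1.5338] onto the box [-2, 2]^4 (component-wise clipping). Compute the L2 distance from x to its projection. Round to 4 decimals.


Project each component onto [-2, 2].
clip(-3.378) = -2.0, clip(-4.8008) = -2.0, clip(-0.0371) = -0.0371, clip(1.5338) = 1.5338
Projection = [-2.0, -2.0, -0.0371, 1.5338]
Squared diffs: [1.8989, 7.8445, 0.0, 0.0]
Distance = sqrt(9.7434) = 3.1214


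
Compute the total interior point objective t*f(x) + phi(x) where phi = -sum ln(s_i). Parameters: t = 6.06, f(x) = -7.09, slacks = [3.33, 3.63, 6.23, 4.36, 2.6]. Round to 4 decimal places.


Step 1: Compute log-barrier.
ln values: [1.203, 1.2892, 1.8294, 1.4725, 0.9555]
phi = -(1.203 + 1.2892 + 1.8294 + 1.4725 + 0.9555) = -6.7496
Step 2: Compute augmented objective.
t*f(x) = 6.06*-7.09 = -42.9654
Total = -42.9654 - 6.7496 = -49.715


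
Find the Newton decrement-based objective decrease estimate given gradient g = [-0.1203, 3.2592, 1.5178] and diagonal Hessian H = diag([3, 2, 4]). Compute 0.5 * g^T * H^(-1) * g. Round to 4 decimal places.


Step 1: H is diagonal, so H^(-1) * g = [-0.0401, 1.6296, 0.3795].
Step 2: g^T H^(-1) g = sum_i g_i^2 / H_ii
  = (-0.1203)^2/3 + (3.2592)^2/2 + (1.5178)^2/4
  = 0.0048 + 5.3112 + 0.5759 = 5.8919
Step 3: Objective decrease = 0.5 * g^T H^(-1) g = 2.946


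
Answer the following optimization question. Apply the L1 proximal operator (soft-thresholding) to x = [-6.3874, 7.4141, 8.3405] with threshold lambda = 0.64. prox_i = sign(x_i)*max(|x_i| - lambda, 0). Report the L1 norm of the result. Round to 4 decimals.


Soft-thresholding with lambda = 0.64:
prox(-6.3874) = sign(-6.3874)*max(|-6.3874| - 0.64, 0) = -5.7474
prox(7.4141) = sign(7.4141)*max(|7.4141| - 0.64, 0) = 6.7741
prox(8.3405) = sign(8.3405)*max(|8.3405| - 0.64, 0) = 7.7005
prox(x) = [-5.7474, 6.7741, 7.7005]
||prox(x)||_1 = 5.7474 + 6.7741 + 7.7005 = 20.222


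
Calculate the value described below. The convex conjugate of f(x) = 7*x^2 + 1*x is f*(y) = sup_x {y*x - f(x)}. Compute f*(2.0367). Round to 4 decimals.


f*(y) = sup_x {y*x - a*x^2 - b*x} = sup_x {(y-b)*x - a*x^2}
FOC: (y - b) - 2a*x = 0 => x* = (y - b)/(2a)
x* = (2.0367 - 1)/(2*7) = 0.0741
f*(2.0367) = (y-b)^2/(4a) = (2.0367 - 1)^2/(4*7)
= 1.0747/28 = 0.0384


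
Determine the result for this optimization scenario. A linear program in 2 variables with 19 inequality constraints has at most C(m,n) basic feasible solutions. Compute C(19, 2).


Each vertex corresponds to some choice of n active constraints out of m, so the number of vertices is at most C(m, n) = m! / (n!(m-n)!).
m = 19, n = 2
Numerator: 19 * 18
Denominator: 2! = 2
C(19, 2) = 171


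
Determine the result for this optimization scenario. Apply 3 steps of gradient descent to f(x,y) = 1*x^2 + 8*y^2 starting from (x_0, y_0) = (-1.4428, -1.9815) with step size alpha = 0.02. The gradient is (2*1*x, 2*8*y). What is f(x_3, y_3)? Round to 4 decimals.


Gradient descent on f(x,y) = 1*x^2 + 8*y^2.
Starting point: (-1.4428, -1.9815), alpha = 0.02
Step 1: grad_x = 2*1*-1.4428 = -2.8856, grad_y = 2*8*-1.9815 = -31.704
  x_1 = -1.4428 - 0.02*-2.8856 = -1.3851
  y_1 = -1.9815 - 0.02*-31.704 = -1.3474
Step 2: grad_x = 2*1*-1.3851 = -2.7702, grad_y = 2*8*-1.3474 = -21.5587
  x_2 = -1.3851 - 0.02*-2.7702 = -1.3297
  y_2 = -1.3474 - 0.02*-21.5587 = -0.9162
Step 3: grad_x = 2*1*-1.3297 = -2.6594, grad_y = 2*8*-0.9162 = -14.6599
  x_3 = -1.3297 - 0.02*-2.6594 = -1.2765
  y_3 = -0.9162 - 0.02*-14.6599 = -0.623
f(-1.2765, -0.623) = 1*(-1.2765)^2 + 8*(-0.623)^2 = 4.7349


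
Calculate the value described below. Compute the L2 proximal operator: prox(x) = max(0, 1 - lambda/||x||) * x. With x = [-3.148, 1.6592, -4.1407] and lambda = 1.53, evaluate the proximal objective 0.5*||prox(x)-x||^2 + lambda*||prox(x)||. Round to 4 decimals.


Step 1: Compute ||x||.
||x|| = 5.4597
Step 2: Compute scaling factor.
scale = max(0, 1 - 1.53/5.4597) = 0.7198
Step 3: prox(x) = [-2.2658, 1.1942, -2.9803]
||prox(x)|| = 3.9297
Step 4: Proximal objective.
0.5*||prox-x||^2 = 1.1705
lambda*||prox|| = 6.0124
Total = 7.1829


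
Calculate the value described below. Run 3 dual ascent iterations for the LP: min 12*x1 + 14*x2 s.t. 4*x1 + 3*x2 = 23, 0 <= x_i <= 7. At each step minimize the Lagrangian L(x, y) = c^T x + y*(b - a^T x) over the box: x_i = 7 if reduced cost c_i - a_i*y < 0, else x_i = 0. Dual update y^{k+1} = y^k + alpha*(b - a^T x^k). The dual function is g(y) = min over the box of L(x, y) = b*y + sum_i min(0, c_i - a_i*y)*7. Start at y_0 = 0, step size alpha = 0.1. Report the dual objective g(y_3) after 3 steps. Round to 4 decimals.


Dual ascent for LP: min 12*x1 + 14*x2, 4*x1 + 3*x2 = 23, 0 <= x_i <= 7
Step 1: y^k = 0.0, reduced costs: (12.0, 14.0)
  x^k = (0.0, 0.0), subgradient = b - a^T x = 23.0
  y^{k+1} = 0.0 + 0.1*23.0 = 2.3
Step 2: y^k = 2.3, reduced costs: (2.8, 7.1)
  x^k = (0.0, 0.0), subgradient = b - a^T x = 23.0
  y^{k+1} = 2.3 + 0.1*23.0 = 4.6
Step 3: y^k = 4.6, reduced costs: (-6.4, 0.2)
  x^k = (7.0, 0.0), subgradient = b - a^T x = -5.0
  y^{k+1} = 4.6 + 0.1*-5.0 = 4.1
Dual objective at y_3 = 4.1: reduced costs (-4.4, 1.7), box minimizer x = (7.0, 0.0)
g(y_3) = b*y + (c1 - a1*y)*x1 + (c2 - a2*y)*x2 = 23*4.1 + (-4.4)*7.0 + 1.7*0.0 = 94.3 - 30.8 + 0.0 = 63.5


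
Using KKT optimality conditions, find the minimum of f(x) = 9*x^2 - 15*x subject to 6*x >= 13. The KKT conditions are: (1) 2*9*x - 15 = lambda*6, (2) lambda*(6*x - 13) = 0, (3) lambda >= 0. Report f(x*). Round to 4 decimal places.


Step 1: Try lambda = 0 (constraint inactive).
x_unc = 15/(2*9) = 0.8333
Check: 6*0.8333 = 4.9998 < 13 -- violated!
Step 2: Constraint must be active: 6*x = 13
x* = 13/6 = 2.1667 (rounded; the exact value 13/6 is used below)
lambda = (2*9*(13/6) - 15)/6 = 4.0
Step 3: Compute optimal value.
f(x*) = 9*(13/6)^2 - 15*(13/6) = 9.75


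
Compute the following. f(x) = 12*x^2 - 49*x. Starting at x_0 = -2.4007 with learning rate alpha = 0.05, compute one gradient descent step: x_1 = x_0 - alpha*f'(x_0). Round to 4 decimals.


We compute the gradient at x_0 and apply the update.
f'(x) = 24*x - 49
f'(-2.4007) = 24*-2.4007 - 49 = -106.6168
x_1 = -2.4007 - 0.05*-106.6168 = 2.9301


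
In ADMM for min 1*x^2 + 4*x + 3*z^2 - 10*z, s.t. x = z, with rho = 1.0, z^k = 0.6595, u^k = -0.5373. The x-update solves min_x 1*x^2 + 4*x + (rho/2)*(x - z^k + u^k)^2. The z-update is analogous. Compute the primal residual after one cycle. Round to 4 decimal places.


ADMM iteration with rho = 1.0, z^k = 0.6595, u^k = -0.5373
Step 1: x-update.
Minimize 1*x^2 + 4*x + (1.0/2)*(x - 0.6595 - 0.5373)^2
FOC: (2*1 + 1.0)*x = -4 + 1.0*(0.6595 + 0.5373)
x^{k+1} = -0.9344
Step 2: z-update.
Minimize 3*z^2 - 10*z + (1.0/2)*(-0.9344 - z - 0.5373)^2
FOC: (2*3 + 1.0)*z = 10 + 1.0*(-0.9344 - 0.5373)
z^{k+1} = 1.2183
Step 3: u-update.
u^{k+1} = -0.5373 - 0.9344 - 1.2183 = -2.69
Step 4: Primal residual = |-0.9344 - 1.2183| = 2.1527


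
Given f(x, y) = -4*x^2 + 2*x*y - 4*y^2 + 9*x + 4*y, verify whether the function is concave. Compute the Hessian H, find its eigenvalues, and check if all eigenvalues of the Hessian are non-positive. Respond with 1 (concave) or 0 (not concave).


The Hessian of f(x,y) = -4*x^2 + 2*x*y - 4*y^2 + 9*x + 4*y is:
H = [[-8, 2], [2, -8]]
Trace = -8 - 8 = -16
Determinant = -8*-8 - (2)^2 = 60
Discriminant = (-16)^2 - 4*60 = 16.0
Eigenvalues: lambda_1 = -10.0, lambda_2 = -6.0
The function is concave.

1


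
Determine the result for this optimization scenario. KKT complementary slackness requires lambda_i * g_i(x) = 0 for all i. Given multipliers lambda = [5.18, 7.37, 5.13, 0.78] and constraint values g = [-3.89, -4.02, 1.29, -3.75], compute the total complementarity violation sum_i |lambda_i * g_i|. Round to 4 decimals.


KKT complementary slackness check:
lambda_1 * g_1 = 5.18 * -3.89 = -20.1502
lambda_2 * g_2 = 7.37 * -4.02 = -29.6274
lambda_3 * g_3 = 5.13 * 1.29 = 6.6177
lambda_4 * g_4 = 0.78 * -3.75 = -2.925
Total violation = 20.1502 + 29.6274 + 6.6177 + 2.925 = 59.3203


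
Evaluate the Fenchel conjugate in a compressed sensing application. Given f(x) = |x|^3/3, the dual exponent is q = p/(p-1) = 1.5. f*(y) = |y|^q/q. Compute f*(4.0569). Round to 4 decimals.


The conjugate exponent q satisfies 1/p + 1/q = 1.
p = 3, so q = 3/(3 - 1) = 1.5
|y|^q = 4.0569^1.5 = 8.1713
f*(4.0569) = 8.1713 / 1.5 = 5.4475


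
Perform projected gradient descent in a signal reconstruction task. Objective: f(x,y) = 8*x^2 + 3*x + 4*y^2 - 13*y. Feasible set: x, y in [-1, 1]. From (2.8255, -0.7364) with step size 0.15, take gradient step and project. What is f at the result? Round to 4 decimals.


Step 1: Compute gradient at (2.8255, -0.7364).
grad_x = 2*8*2.8255 + 3 = 48.208
grad_y = 2*4*-0.7364 - 13 = -18.8912
Step 2: Gradient step.
x_raw = 2.8255 - 0.15*48.208 = -4.4057
y_raw = -0.7364 - 0.15*-18.8912 = 2.0973
Step 3: Project onto [-1, 1].
x_proj = clip(-4.4057) = -1.0
y_proj = clip(2.0973) = 1.0
Step 4: Evaluate f.
f(-1.0, 1.0) = -4.0


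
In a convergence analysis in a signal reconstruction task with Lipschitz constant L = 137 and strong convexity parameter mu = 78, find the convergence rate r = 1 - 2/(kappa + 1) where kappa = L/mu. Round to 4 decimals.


Step 1: Compute the condition number.
kappa = L/mu = 137/78 = 1.7564
Step 2: Compute the convergence rate.
r = 1 - 2/(kappa + 1) = 1 - 2*mu/(L + mu) = (L - mu)/(L + mu) = 59/215 = 0.2744


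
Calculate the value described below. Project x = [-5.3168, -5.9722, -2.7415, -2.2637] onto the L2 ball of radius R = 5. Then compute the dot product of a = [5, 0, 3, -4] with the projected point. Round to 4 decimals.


Step 1: Compute ||x|| (intermediates to 6 decimals).
||x|| = sqrt((-5.3168)^2 + (-5.9722)^2 + (-2.7415)^2 + (-2.2637)^2) = 8.750754
Step 2: Project.
Since ||x|| > R, scale = R/||x|| = 5/8.750754 = 0.571379, proj(x) = scale * x
proj(x) = [-3.037908, -3.41239, -1.566436, -1.293431]
Step 3: Dot product.
a^T * proj(x) = 5*(-3.037908) + 0*(-3.41239) + 3*(-1.566436) - 4*(-1.293431) = -14.7151


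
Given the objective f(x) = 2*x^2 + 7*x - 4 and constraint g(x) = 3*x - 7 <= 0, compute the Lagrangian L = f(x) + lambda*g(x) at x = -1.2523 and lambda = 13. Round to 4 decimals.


Step 1: Evaluate f(x).
f(-1.2523) = 2*(-1.2523)^2 + 7*(-1.2523) - 4 = -9.6296
Step 2: Evaluate g(x).
g(-1.2523) = 3*-1.2523 - 7 = -10.7569
Step 3: Compute Lagrangian.
L = -9.6296 + 13*-10.7569 = -149.4693


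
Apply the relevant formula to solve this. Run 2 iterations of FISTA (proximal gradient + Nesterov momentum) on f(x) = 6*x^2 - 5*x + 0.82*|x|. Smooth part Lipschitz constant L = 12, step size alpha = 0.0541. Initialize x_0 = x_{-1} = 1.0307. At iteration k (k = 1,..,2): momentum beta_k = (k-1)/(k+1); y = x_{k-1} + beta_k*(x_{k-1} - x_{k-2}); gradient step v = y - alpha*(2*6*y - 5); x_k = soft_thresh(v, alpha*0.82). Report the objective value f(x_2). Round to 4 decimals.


FISTA on f(x) = 6*x^2 - 5*x + 0.82*|x|
L = 12, alpha = 0.0541
Iteration 1: beta = 0.0, y = 1.0307 + 0.0*(1.0307 - 1.0307) = 1.0307
  grad(y) = 7.3684, v = y - alpha*grad = 0.6321
  prox(v) = soft_thresh(0.6321, 0.0444) = 0.5877
Iteration 2: beta = 0.3333, y = 0.5877 + 0.3333*(0.5877 - 1.0307) = 0.44
  grad(y) = 0.2805, v = y - alpha*grad = 0.4249
  prox(v) = soft_thresh(0.4249, 0.0444) = 0.3805
f(x_2) = 6*0.3805^2 - 5*0.3805 + 0.82*|0.3805| = -0.7218


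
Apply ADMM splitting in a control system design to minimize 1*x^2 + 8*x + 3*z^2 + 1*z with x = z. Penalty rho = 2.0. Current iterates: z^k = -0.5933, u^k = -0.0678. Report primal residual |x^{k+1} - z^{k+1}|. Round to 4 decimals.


ADMM iteration with rho = 2.0, z^k = -0.5933, u^k = -0.0678
Step 1: x-update.
Minimize 1*x^2 + 8*x + (2.0/2)*(x + 0.5933 - 0.0678)^2
FOC: (2*1 + 2.0)*x = -8 + 2.0*(-0.5933 + 0.0678)
x^{k+1} = -2.2628
Step 2: z-update.
Minimize 3*z^2 + 1*z + (2.0/2)*(-2.2628 - z - 0.0678)^2
FOC: (2*3 + 2.0)*z = -1 + 2.0*(-2.2628 - 0.0678)
z^{k+1} = -0.7076
Step 3: u-update.
u^{k+1} = -0.0678 - 2.2628 + 0.7076 = -1.6229
Step 4: Primal residual = |-2.2628 + 0.7076| = 1.5551


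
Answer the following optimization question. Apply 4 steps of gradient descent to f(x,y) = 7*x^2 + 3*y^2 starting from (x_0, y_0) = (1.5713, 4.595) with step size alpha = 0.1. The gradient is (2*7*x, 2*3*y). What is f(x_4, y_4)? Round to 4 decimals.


Gradient descent on f(x,y) = 7*x^2 + 3*y^2.
Starting point: (1.5713, 4.595), alpha = 0.1
Step 1: grad_x = 2*7*1.5713 = 21.9982, grad_y = 2*3*4.595 = 27.57
  x_1 = 1.5713 - 0.1*21.9982 = -0.6285
  y_1 = 4.595 - 0.1*27.57 = 1.838
Step 2: grad_x = 2*7*-0.6285 = -8.7993, grad_y = 2*3*1.838 = 11.028
  x_2 = -0.6285 - 0.1*-8.7993 = 0.2514
  y_2 = 1.838 - 0.1*11.028 = 0.7352
Step 3: grad_x = 2*7*0.2514 = 3.5197, grad_y = 2*3*0.7352 = 4.4112
  x_3 = 0.2514 - 0.1*3.5197 = -0.1006
  y_3 = 0.7352 - 0.1*4.4112 = 0.2941
Step 4: grad_x = 2*7*-0.1006 = -1.4079, grad_y = 2*3*0.2941 = 1.7645
  x_4 = -0.1006 - 0.1*-1.4079 = 0.0402
  y_4 = 0.2941 - 0.1*1.7645 = 0.1176
f(0.0402, 0.1176) = 7*0.0402^2 + 3*0.1176^2 = 0.0528


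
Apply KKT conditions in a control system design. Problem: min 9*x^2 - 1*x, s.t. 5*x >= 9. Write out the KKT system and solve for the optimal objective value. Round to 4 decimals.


Step 1: Try lambda = 0 (constraint inactive).
x_unc = 1/(2*9) = 0.0556
Check: 5*0.0556 = 0.278 < 9 -- violated!
Step 2: Constraint must be active: 5*x = 9
x* = 9/5 = 1.8
lambda = (2*9*1.8 - 1)/5 = 6.28
Step 3: Compute optimal value.
f(x*) = 9*1.8^2 - 1*1.8 = 27.36


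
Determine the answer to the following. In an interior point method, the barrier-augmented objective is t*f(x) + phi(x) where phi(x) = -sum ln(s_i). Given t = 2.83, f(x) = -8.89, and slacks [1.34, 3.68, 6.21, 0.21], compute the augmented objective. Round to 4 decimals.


Step 1: Compute log-barrier.
ln values: [0.2927, 1.3029, 1.8262, -1.5606]
phi = -(0.2927 + 1.3029 + 1.8262 - 1.5606) = -1.8611
Step 2: Compute augmented objective.
t*f(x) = 2.83*-8.89 = -25.1587
Total = -25.1587 - 1.8611 = -27.0198


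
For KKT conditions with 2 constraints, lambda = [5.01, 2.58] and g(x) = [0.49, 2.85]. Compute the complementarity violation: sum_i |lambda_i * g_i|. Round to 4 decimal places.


KKT complementary slackness check:
lambda_1 * g_1 = 5.01 * 0.49 = 2.4549
lambda_2 * g_2 = 2.58 * 2.85 = 7.353
Total violation = 2.4549 + 7.353 = 9.8079


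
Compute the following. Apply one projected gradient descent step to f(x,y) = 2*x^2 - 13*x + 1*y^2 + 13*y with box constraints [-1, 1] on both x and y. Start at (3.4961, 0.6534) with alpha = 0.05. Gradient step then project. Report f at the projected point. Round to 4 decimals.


Step 1: Compute gradient at (3.4961, 0.6534).
grad_x = 2*2*3.4961 - 13 = 0.9844
grad_y = 2*1*0.6534 + 13 = 14.3068
Step 2: Gradient step.
x_raw = 3.4961 - 0.05*0.9844 = 3.4469
y_raw = 0.6534 - 0.05*14.3068 = -0.0619
Step 3: Project onto [-1, 1].
x_proj = clip(3.4469) = 1.0
y_proj = clip(-0.0619) = -0.0619
Step 4: Evaluate f.
f(1.0, -0.0619) = -11.8014


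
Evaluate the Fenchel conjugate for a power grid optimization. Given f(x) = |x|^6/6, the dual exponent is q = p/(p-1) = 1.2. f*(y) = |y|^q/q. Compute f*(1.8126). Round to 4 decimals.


The conjugate exponent q satisfies 1/p + 1/q = 1.
p = 6, so q = 6/(6 - 1) = 1.2
|y|^q = 1.8126^1.2 = 2.0416
f*(1.8126) = 2.0416 / 1.2 = 1.7013


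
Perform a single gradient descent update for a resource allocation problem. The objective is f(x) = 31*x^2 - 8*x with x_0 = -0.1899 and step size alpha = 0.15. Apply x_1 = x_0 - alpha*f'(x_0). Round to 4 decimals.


We compute the gradient at x_0 and apply the update.
f'(x) = 62*x - 8
f'(-0.1899) = 62*-0.1899 - 8 = -19.7738
x_1 = -0.1899 - 0.15*-19.7738 = 2.7762


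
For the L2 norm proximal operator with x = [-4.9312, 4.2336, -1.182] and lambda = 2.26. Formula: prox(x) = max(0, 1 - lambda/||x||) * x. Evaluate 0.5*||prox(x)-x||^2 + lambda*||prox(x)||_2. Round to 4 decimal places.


Step 1: Compute ||x||.
||x|| = 6.6058
Step 2: Compute scaling factor.
scale = max(0, 1 - 2.26/6.6058) = 0.6579
Step 3: prox(x) = [-3.2441, 2.7852, -0.7776]
||prox(x)|| = 4.3458
Step 4: Proximal objective.
0.5*||prox-x||^2 = 2.5538
lambda*||prox|| = 9.8215
Total = 12.3754


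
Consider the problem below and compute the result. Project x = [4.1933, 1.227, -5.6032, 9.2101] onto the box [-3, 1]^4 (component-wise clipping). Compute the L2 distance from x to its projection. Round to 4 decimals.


Project each component onto [-3, 1].
clip(4.1933) = 1.0, clip(1.227) = 1.0, clip(-5.6032) = -3.0, clip(9.2101) = 1.0
Projection = [1.0, 1.0, -3.0, 1.0]
Squared diffs: [10.1972, 0.0515, 6.7767, 67.4057]
Distance = sqrt(84.4311) = 9.1886


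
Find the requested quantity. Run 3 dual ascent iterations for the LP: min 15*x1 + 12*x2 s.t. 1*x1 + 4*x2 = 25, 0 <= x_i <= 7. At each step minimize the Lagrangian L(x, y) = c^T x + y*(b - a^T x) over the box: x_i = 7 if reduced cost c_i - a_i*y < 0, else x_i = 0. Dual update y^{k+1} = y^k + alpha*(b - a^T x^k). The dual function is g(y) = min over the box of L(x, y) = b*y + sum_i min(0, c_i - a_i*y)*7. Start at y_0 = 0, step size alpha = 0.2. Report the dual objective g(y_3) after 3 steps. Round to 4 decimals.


Dual ascent for LP: min 15*x1 + 12*x2, 1*x1 + 4*x2 = 25, 0 <= x_i <= 7
Step 1: y^k = 0.0, reduced costs: (15.0, 12.0)
  x^k = (0.0, 0.0), subgradient = b - a^T x = 25.0
  y^{k+1} = 0.0 + 0.2*25.0 = 5.0
Step 2: y^k = 5.0, reduced costs: (10.0, -8.0)
  x^k = (0.0, 7.0), subgradient = b - a^T x = -3.0
  y^{k+1} = 5.0 + 0.2*-3.0 = 4.4
Step 3: y^k = 4.4, reduced costs: (10.6, -5.6)
  x^k = (0.0, 7.0), subgradient = b - a^T x = -3.0
  y^{k+1} = 4.4 + 0.2*-3.0 = 3.8
Dual objective at y_3 = 3.8: reduced costs (11.2, -3.2), box minimizer x = (0.0, 7.0)
g(y_3) = b*y + (c1 - a1*y)*x1 + (c2 - a2*y)*x2 = 25*3.8 + 11.2*0.0 + (-3.2)*7.0 = 95.0 + 0.0 - 22.4 = 72.6


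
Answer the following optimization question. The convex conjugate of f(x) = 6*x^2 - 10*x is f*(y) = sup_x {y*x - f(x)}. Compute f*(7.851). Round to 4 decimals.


f*(y) = sup_x {y*x - a*x^2 - b*x} = sup_x {(y-b)*x - a*x^2}
FOC: (y - b) - 2a*x = 0 => x* = (y - b)/(2a)
x* = (7.851 + 10)/(2*6) = 1.4876
f*(7.851) = (y-b)^2/(4a) = (7.851 + 10)^2/(4*6)
= 318.6582/24 = 13.2774


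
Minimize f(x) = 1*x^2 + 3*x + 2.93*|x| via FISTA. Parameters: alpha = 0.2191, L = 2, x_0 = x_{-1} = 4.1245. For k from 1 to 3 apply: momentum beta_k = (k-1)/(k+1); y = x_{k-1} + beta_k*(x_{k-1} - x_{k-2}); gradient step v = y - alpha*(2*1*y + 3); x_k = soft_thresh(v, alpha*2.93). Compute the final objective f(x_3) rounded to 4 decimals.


FISTA on f(x) = 1*x^2 + 3*x + 2.93*|x|
L = 2, alpha = 0.2191
Iteration 1: beta = 0.0, y = 4.1245 + 0.0*(4.1245 - 4.1245) = 4.1245
  grad(y) = 11.249, v = y - alpha*grad = 1.6598
  prox(v) = soft_thresh(1.6598, 0.642) = 1.0179
Iteration 2: beta = 0.3333, y = 1.0179 + 0.3333*(1.0179 - 4.1245) = -0.0177
  grad(y) = 2.9647, v = y - alpha*grad = -0.6672
  prox(v) = soft_thresh(-0.6672, 0.642) = -0.0253
Iteration 3: beta = 0.5, y = -0.0253 + 0.5*(-0.0253 - 1.0179) = -0.5468
  grad(y) = 1.9063, v = y - alpha*grad = -0.9645
  prox(v) = soft_thresh(-0.9645, 0.642) = -0.3225
f(x_3) = 1*(-0.3225)^2 + 3*(-0.3225) + 2.93*|-0.3225| = 0.0815


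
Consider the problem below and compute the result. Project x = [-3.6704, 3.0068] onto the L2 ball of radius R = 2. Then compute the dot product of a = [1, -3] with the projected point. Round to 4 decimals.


Step 1: Compute ||x|| (intermediates to 6 decimals).
||x|| = sqrt((-3.6704)^2 + 3.0068^2) = 4.744753
Step 2: Project.
Since ||x|| > R, scale = R/||x|| = 2/4.744753 = 0.421518, proj(x) = scale * x
proj(x) = [-1.54714, 1.26742]
Step 3: Dot product.
a^T * proj(x) = 1*(-1.54714) - 3*1.26742 = -5.3494


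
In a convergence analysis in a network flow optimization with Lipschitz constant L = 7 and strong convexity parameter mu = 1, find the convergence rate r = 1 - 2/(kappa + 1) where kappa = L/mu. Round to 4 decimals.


Step 1: Compute the condition number.
kappa = L/mu = 7/1 = 7.0
Step 2: Compute the convergence rate.
r = 1 - 2/(kappa + 1) = 1 - 2*mu/(L + mu) = (L - mu)/(L + mu) = 6/8 = 0.75
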